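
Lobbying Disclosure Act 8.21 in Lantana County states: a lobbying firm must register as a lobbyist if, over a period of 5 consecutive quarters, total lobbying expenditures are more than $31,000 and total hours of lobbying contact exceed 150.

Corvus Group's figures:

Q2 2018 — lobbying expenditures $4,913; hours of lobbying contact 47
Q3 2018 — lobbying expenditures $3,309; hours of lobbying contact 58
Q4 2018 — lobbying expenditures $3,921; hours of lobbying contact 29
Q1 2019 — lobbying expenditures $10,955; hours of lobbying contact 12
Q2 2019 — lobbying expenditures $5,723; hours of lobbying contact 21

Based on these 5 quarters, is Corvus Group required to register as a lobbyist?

Total lobbying expenditures: $4,913 + $3,309 + $3,921 + $10,955 + $5,723 = $28,821 (≤ $31,000).
Total hours of lobbying contact: 47 + 58 + 29 + 12 + 21 = 167 (> 150).
The test is 'and': the rule requires both, and at least one is not exceeded.

No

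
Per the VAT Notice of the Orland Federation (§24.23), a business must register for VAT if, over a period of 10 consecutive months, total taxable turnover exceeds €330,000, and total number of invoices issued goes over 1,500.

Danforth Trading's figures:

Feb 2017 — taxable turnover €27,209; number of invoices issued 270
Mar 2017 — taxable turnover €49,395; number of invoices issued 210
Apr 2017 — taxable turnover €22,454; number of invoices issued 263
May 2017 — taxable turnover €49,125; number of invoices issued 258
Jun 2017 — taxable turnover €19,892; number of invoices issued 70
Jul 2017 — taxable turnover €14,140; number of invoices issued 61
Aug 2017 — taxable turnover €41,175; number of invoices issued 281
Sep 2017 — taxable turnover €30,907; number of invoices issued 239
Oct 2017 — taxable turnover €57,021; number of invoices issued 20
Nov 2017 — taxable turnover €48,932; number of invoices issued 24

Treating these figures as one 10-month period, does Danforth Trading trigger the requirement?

Total taxable turnover: €27,209 + €49,395 + €22,454 + €49,125 + €19,892 + €14,140 + €41,175 + €30,907 + €57,021 + €48,932 = €360,250 (> €330,000).
Total number of invoices issued: 270 + 210 + 263 + 258 + 70 + 61 + 281 + 239 + 20 + 24 = 1,696 (> 1,500).
The test is 'and': both thresholds are exceeded.

Yes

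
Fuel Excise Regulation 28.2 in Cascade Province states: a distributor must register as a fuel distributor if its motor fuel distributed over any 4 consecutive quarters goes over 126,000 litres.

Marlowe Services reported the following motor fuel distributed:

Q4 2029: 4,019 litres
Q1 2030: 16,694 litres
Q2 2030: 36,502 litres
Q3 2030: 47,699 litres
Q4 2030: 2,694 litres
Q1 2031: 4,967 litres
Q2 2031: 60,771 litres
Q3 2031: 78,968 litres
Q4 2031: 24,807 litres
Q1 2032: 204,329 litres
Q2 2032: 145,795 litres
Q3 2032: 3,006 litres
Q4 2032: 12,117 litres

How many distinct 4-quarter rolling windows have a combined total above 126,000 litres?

6

Q4 2029–Q3 2030: 4,019 litres + 16,694 litres + 36,502 litres + 47,699 litres = 104,914 litres (under)
Q1 2030–Q4 2030: 16,694 litres + 36,502 litres + 47,699 litres + 2,694 litres = 103,589 litres (under)
Q2 2030–Q1 2031: 36,502 litres + 47,699 litres + 2,694 litres + 4,967 litres = 91,862 litres (under)
Q3 2030–Q2 2031: 47,699 litres + 2,694 litres + 4,967 litres + 60,771 litres = 116,131 litres (under)
Q4 2030–Q3 2031: 2,694 litres + 4,967 litres + 60,771 litres + 78,968 litres = 147,400 litres (over)
Q1 2031–Q4 2031: 4,967 litres + 60,771 litres + 78,968 litres + 24,807 litres = 169,513 litres (over)
Q2 2031–Q1 2032: 60,771 litres + 78,968 litres + 24,807 litres + 204,329 litres = 368,875 litres (over)
Q3 2031–Q2 2032: 78,968 litres + 24,807 litres + 204,329 litres + 145,795 litres = 453,899 litres (over)
Q4 2031–Q3 2032: 24,807 litres + 204,329 litres + 145,795 litres + 3,006 litres = 377,937 litres (over)
Q1 2032–Q4 2032: 204,329 litres + 145,795 litres + 3,006 litres + 12,117 litres = 365,247 litres (over)
6 windows exceed the threshold.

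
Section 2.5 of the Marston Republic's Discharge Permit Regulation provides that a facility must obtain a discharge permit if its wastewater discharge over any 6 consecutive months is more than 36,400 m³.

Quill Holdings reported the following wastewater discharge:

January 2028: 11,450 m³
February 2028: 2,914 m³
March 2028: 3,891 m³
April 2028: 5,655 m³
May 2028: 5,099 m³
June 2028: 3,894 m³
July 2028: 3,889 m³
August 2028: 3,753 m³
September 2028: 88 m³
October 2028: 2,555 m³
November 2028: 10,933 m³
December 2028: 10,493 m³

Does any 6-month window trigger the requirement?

No

January 2028–June 2028: 11,450 m³ + 2,914 m³ + 3,891 m³ + 5,655 m³ + 5,099 m³ + 3,894 m³ = 32,903 m³ (under)
February 2028–July 2028: 2,914 m³ + 3,891 m³ + 5,655 m³ + 5,099 m³ + 3,894 m³ + 3,889 m³ = 25,342 m³ (under)
March 2028–August 2028: 3,891 m³ + 5,655 m³ + 5,099 m³ + 3,894 m³ + 3,889 m³ + 3,753 m³ = 26,181 m³ (under)
April 2028–September 2028: 5,655 m³ + 5,099 m³ + 3,894 m³ + 3,889 m³ + 3,753 m³ + 88 m³ = 22,378 m³ (under)
May 2028–October 2028: 5,099 m³ + 3,894 m³ + 3,889 m³ + 3,753 m³ + 88 m³ + 2,555 m³ = 19,278 m³ (under)
June 2028–November 2028: 3,894 m³ + 3,889 m³ + 3,753 m³ + 88 m³ + 2,555 m³ + 10,933 m³ = 25,112 m³ (under)
July 2028–December 2028: 3,889 m³ + 3,753 m³ + 88 m³ + 2,555 m³ + 10,933 m³ + 10,493 m³ = 31,711 m³ (under)
No window exceeds 36,400 m³.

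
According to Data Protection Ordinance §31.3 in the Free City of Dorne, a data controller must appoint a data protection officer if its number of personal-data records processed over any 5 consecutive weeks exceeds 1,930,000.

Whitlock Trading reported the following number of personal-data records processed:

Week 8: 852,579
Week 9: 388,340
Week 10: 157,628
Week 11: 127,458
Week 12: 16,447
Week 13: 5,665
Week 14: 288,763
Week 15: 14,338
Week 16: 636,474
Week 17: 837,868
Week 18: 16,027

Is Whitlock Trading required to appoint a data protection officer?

Week 8–Week 12: 852,579 + 388,340 + 157,628 + 127,458 + 16,447 = 1,542,452 (under)
Week 9–Week 13: 388,340 + 157,628 + 127,458 + 16,447 + 5,665 = 695,538 (under)
Week 10–Week 14: 157,628 + 127,458 + 16,447 + 5,665 + 288,763 = 595,961 (under)
Week 11–Week 15: 127,458 + 16,447 + 5,665 + 288,763 + 14,338 = 452,671 (under)
Week 12–Week 16: 16,447 + 5,665 + 288,763 + 14,338 + 636,474 = 961,687 (under)
Week 13–Week 17: 5,665 + 288,763 + 14,338 + 636,474 + 837,868 = 1,783,108 (under)
Week 14–Week 18: 288,763 + 14,338 + 636,474 + 837,868 + 16,027 = 1,793,470 (under)
No window exceeds 1,930,000.

No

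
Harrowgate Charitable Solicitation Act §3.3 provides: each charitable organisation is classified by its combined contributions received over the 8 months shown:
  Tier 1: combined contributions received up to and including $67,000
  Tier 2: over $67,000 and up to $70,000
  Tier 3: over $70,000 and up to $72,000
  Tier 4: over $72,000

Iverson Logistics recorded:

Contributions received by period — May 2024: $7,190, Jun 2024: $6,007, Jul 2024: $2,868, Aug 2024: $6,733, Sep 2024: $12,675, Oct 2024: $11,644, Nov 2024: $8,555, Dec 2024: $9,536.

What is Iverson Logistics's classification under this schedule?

Combined contributions received: $7,190 + $6,007 + $2,868 + $6,733 + $12,675 + $11,644 + $8,555 + $9,536 = $65,208.
$65,208 ≤ $67,000, so Tier 1 applies.

Tier 1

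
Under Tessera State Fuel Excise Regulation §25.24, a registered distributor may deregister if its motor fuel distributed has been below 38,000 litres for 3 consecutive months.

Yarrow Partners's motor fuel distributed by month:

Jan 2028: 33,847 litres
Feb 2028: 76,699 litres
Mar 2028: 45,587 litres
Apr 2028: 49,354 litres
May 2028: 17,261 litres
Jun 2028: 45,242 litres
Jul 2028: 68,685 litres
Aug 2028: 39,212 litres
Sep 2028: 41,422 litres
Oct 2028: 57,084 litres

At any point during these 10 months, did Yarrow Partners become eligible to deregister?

Months below 38,000 litres: Jan 2028, May 2028.
Longest run of consecutive months below the threshold: 1.
1 < 3, so Yarrow Partners never became eligible.

No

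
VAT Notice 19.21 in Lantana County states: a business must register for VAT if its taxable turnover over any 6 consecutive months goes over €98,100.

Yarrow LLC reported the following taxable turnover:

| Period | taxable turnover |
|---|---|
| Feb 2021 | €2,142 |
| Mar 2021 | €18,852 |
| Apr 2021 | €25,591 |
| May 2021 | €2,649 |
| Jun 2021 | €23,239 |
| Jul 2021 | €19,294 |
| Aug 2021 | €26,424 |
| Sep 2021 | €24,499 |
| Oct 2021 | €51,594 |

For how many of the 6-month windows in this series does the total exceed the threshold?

3

Feb 2021–Jul 2021: €2,142 + €18,852 + €25,591 + €2,649 + €23,239 + €19,294 = €91,767 (under)
Mar 2021–Aug 2021: €18,852 + €25,591 + €2,649 + €23,239 + €19,294 + €26,424 = €116,049 (over)
Apr 2021–Sep 2021: €25,591 + €2,649 + €23,239 + €19,294 + €26,424 + €24,499 = €121,696 (over)
May 2021–Oct 2021: €2,649 + €23,239 + €19,294 + €26,424 + €24,499 + €51,594 = €147,699 (over)
3 windows exceed the threshold.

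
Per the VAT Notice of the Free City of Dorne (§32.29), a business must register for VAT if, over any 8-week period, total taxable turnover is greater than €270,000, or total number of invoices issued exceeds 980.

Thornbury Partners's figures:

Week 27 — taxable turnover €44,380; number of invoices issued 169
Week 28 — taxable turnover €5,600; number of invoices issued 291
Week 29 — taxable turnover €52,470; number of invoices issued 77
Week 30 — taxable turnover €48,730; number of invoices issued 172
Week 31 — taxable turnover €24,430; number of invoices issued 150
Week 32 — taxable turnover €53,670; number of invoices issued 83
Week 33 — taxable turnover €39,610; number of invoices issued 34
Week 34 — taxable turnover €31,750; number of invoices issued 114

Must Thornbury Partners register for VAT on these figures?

Total taxable turnover: €44,380 + €5,600 + €52,470 + €48,730 + €24,430 + €53,670 + €39,610 + €31,750 = €300,640 (> €270,000).
Total number of invoices issued: 169 + 291 + 77 + 172 + 150 + 83 + 34 + 114 = 1,090 (> 980).
The test is 'or': at least one threshold is exceeded.

Yes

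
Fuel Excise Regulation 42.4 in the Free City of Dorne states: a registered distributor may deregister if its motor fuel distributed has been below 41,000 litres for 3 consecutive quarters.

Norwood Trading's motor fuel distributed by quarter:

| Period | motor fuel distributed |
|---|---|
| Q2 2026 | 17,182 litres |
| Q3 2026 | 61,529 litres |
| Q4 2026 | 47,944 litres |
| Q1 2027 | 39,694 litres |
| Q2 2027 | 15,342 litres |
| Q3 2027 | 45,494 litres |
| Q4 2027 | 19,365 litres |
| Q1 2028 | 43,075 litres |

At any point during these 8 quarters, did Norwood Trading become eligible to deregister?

No

Quarters below 41,000 litres: Q2 2026, Q1 2027, Q2 2027, Q4 2027.
Longest run of consecutive quarters below the threshold: 2.
2 < 3, so Norwood Trading never became eligible.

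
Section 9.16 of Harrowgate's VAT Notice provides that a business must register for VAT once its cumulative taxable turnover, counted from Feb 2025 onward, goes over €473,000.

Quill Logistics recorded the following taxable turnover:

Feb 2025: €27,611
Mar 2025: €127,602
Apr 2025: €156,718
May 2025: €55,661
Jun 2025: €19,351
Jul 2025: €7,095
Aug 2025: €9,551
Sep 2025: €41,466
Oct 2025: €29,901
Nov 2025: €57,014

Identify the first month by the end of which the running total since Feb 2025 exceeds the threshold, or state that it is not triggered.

Through Feb 2025: €27,611
Through Mar 2025: €155,213
Through Apr 2025: €311,931
Through May 2025: €367,592
Through Jun 2025: €386,943
Through Jul 2025: €394,038
Through Aug 2025: €403,589
Through Sep 2025: €445,055
Through Oct 2025: €474,956 ← exceeds threshold

Oct 2025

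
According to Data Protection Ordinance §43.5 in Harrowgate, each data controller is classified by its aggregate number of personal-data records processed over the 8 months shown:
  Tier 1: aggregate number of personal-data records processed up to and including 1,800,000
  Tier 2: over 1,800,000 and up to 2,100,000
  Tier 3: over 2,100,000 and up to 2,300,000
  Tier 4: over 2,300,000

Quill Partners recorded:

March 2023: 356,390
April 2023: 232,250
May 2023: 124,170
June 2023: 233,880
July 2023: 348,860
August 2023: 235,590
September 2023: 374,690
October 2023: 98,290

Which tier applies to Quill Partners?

Aggregate number of personal-data records processed: 356,390 + 232,250 + 124,170 + 233,880 + 348,860 + 235,590 + 374,690 + 98,290 = 2,004,120.
1,800,000 < 2,004,120 ≤ 2,100,000, so Tier 2 applies.

Tier 2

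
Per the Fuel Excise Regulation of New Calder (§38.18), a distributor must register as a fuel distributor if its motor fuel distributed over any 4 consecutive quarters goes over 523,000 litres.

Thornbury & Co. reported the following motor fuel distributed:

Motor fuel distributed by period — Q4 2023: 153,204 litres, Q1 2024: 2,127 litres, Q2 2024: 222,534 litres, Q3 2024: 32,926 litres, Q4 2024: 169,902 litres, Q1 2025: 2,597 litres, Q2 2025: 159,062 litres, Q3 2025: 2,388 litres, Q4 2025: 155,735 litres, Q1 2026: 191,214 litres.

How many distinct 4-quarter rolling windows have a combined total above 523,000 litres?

0

Q4 2023–Q3 2024: 153,204 litres + 2,127 litres + 222,534 litres + 32,926 litres = 410,791 litres (under)
Q1 2024–Q4 2024: 2,127 litres + 222,534 litres + 32,926 litres + 169,902 litres = 427,489 litres (under)
Q2 2024–Q1 2025: 222,534 litres + 32,926 litres + 169,902 litres + 2,597 litres = 427,959 litres (under)
Q3 2024–Q2 2025: 32,926 litres + 169,902 litres + 2,597 litres + 159,062 litres = 364,487 litres (under)
Q4 2024–Q3 2025: 169,902 litres + 2,597 litres + 159,062 litres + 2,388 litres = 333,949 litres (under)
Q1 2025–Q4 2025: 2,597 litres + 159,062 litres + 2,388 litres + 155,735 litres = 319,782 litres (under)
Q2 2025–Q1 2026: 159,062 litres + 2,388 litres + 155,735 litres + 191,214 litres = 508,399 litres (under)
0 windows exceed the threshold.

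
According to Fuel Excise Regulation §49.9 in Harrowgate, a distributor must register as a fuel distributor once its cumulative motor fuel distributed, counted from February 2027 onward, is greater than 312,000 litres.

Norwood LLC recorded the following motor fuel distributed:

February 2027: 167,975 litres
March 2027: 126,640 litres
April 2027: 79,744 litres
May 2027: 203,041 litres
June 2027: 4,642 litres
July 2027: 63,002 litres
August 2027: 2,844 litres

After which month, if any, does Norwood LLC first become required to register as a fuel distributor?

Through February 2027: 167,975 litres
Through March 2027: 294,615 litres
Through April 2027: 374,359 litres ← exceeds threshold

April 2027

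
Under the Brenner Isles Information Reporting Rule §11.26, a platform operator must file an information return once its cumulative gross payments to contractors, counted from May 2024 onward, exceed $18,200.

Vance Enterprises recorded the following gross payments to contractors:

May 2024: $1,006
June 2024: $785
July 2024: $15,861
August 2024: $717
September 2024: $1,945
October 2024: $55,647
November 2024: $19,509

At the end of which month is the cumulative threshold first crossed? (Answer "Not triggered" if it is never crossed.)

August 2024

Through May 2024: $1,006
Through June 2024: $1,791
Through July 2024: $17,652
Through August 2024: $18,369 ← exceeds threshold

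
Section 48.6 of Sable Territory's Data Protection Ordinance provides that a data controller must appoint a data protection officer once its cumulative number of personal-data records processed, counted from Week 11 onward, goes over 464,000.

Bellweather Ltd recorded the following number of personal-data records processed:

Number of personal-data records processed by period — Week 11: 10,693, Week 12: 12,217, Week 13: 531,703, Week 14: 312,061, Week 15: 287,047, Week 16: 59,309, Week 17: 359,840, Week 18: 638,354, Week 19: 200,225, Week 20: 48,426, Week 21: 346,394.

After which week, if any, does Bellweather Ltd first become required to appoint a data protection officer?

Week 13

Through Week 11: 10,693
Through Week 12: 22,910
Through Week 13: 554,613 ← exceeds threshold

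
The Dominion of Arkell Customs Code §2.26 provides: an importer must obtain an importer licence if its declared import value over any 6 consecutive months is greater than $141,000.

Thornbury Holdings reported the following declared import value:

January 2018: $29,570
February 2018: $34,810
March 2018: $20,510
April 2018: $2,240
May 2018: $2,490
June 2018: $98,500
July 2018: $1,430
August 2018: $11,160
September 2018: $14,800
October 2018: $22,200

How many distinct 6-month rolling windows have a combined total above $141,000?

3

January 2018–June 2018: $29,570 + $34,810 + $20,510 + $2,240 + $2,490 + $98,500 = $188,120 (over)
February 2018–July 2018: $34,810 + $20,510 + $2,240 + $2,490 + $98,500 + $1,430 = $159,980 (over)
March 2018–August 2018: $20,510 + $2,240 + $2,490 + $98,500 + $1,430 + $11,160 = $136,330 (under)
April 2018–September 2018: $2,240 + $2,490 + $98,500 + $1,430 + $11,160 + $14,800 = $130,620 (under)
May 2018–October 2018: $2,490 + $98,500 + $1,430 + $11,160 + $14,800 + $22,200 = $150,580 (over)
3 windows exceed the threshold.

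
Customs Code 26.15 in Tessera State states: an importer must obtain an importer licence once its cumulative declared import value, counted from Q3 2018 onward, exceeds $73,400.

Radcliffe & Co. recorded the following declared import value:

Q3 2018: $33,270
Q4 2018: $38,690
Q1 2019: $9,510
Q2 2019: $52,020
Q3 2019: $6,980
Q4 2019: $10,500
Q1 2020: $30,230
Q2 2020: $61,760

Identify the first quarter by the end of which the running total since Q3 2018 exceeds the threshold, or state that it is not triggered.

Through Q3 2018: $33,270
Through Q4 2018: $71,960
Through Q1 2019: $81,470 ← exceeds threshold

Q1 2019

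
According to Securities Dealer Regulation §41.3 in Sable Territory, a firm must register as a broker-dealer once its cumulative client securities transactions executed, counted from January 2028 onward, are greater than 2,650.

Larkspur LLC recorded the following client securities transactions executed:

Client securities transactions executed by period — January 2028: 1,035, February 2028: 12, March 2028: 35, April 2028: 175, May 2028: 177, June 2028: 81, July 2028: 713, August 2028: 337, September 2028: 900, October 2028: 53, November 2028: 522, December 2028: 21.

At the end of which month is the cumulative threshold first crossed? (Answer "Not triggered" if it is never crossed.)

September 2028

Through January 2028: 1,035
Through February 2028: 1,047
Through March 2028: 1,082
Through April 2028: 1,257
Through May 2028: 1,434
Through June 2028: 1,515
Through July 2028: 2,228
Through August 2028: 2,565
Through September 2028: 3,465 ← exceeds threshold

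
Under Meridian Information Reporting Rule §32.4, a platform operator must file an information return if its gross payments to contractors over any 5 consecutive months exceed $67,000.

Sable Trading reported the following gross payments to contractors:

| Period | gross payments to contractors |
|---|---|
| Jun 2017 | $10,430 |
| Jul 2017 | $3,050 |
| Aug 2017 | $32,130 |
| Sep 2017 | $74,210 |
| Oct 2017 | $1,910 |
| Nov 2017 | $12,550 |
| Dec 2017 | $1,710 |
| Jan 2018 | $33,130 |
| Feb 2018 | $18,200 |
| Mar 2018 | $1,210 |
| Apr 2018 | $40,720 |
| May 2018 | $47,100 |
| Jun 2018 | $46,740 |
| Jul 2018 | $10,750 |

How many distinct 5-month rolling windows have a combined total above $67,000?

9

Jun 2017–Oct 2017: $10,430 + $3,050 + $32,130 + $74,210 + $1,910 = $121,730 (over)
Jul 2017–Nov 2017: $3,050 + $32,130 + $74,210 + $1,910 + $12,550 = $123,850 (over)
Aug 2017–Dec 2017: $32,130 + $74,210 + $1,910 + $12,550 + $1,710 = $122,510 (over)
Sep 2017–Jan 2018: $74,210 + $1,910 + $12,550 + $1,710 + $33,130 = $123,510 (over)
Oct 2017–Feb 2018: $1,910 + $12,550 + $1,710 + $33,130 + $18,200 = $67,500 (over)
Nov 2017–Mar 2018: $12,550 + $1,710 + $33,130 + $18,200 + $1,210 = $66,800 (under)
Dec 2017–Apr 2018: $1,710 + $33,130 + $18,200 + $1,210 + $40,720 = $94,970 (over)
Jan 2018–May 2018: $33,130 + $18,200 + $1,210 + $40,720 + $47,100 = $140,360 (over)
Feb 2018–Jun 2018: $18,200 + $1,210 + $40,720 + $47,100 + $46,740 = $153,970 (over)
Mar 2018–Jul 2018: $1,210 + $40,720 + $47,100 + $46,740 + $10,750 = $146,520 (over)
9 windows exceed the threshold.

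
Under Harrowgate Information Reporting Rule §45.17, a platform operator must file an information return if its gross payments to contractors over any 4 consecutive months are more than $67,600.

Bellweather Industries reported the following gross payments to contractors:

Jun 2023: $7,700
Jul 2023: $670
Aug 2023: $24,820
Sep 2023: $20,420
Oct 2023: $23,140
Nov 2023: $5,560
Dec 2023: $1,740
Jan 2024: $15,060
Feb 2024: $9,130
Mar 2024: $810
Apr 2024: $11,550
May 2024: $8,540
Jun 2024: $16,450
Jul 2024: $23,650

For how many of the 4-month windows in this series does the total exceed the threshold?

Jun 2023–Sep 2023: $7,700 + $670 + $24,820 + $20,420 = $53,610 (under)
Jul 2023–Oct 2023: $670 + $24,820 + $20,420 + $23,140 = $69,050 (over)
Aug 2023–Nov 2023: $24,820 + $20,420 + $23,140 + $5,560 = $73,940 (over)
Sep 2023–Dec 2023: $20,420 + $23,140 + $5,560 + $1,740 = $50,860 (under)
Oct 2023–Jan 2024: $23,140 + $5,560 + $1,740 + $15,060 = $45,500 (under)
Nov 2023–Feb 2024: $5,560 + $1,740 + $15,060 + $9,130 = $31,490 (under)
Dec 2023–Mar 2024: $1,740 + $15,060 + $9,130 + $810 = $26,740 (under)
Jan 2024–Apr 2024: $15,060 + $9,130 + $810 + $11,550 = $36,550 (under)
Feb 2024–May 2024: $9,130 + $810 + $11,550 + $8,540 = $30,030 (under)
Mar 2024–Jun 2024: $810 + $11,550 + $8,540 + $16,450 = $37,350 (under)
Apr 2024–Jul 2024: $11,550 + $8,540 + $16,450 + $23,650 = $60,190 (under)
2 windows exceed the threshold.

2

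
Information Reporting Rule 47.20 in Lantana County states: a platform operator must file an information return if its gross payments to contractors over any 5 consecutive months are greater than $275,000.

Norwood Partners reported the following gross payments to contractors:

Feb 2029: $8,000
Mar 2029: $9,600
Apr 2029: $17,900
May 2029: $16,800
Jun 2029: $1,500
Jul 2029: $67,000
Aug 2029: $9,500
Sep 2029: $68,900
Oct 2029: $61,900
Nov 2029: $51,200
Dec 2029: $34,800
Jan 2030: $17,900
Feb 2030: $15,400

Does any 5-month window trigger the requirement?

Feb 2029–Jun 2029: $8,000 + $9,600 + $17,900 + $16,800 + $1,500 = $53,800 (under)
Mar 2029–Jul 2029: $9,600 + $17,900 + $16,800 + $1,500 + $67,000 = $112,800 (under)
Apr 2029–Aug 2029: $17,900 + $16,800 + $1,500 + $67,000 + $9,500 = $112,700 (under)
May 2029–Sep 2029: $16,800 + $1,500 + $67,000 + $9,500 + $68,900 = $163,700 (under)
Jun 2029–Oct 2029: $1,500 + $67,000 + $9,500 + $68,900 + $61,900 = $208,800 (under)
Jul 2029–Nov 2029: $67,000 + $9,500 + $68,900 + $61,900 + $51,200 = $258,500 (under)
Aug 2029–Dec 2029: $9,500 + $68,900 + $61,900 + $51,200 + $34,800 = $226,300 (under)
Sep 2029–Jan 2030: $68,900 + $61,900 + $51,200 + $34,800 + $17,900 = $234,700 (under)
Oct 2029–Feb 2030: $61,900 + $51,200 + $34,800 + $17,900 + $15,400 = $181,200 (under)
No window exceeds $275,000.

No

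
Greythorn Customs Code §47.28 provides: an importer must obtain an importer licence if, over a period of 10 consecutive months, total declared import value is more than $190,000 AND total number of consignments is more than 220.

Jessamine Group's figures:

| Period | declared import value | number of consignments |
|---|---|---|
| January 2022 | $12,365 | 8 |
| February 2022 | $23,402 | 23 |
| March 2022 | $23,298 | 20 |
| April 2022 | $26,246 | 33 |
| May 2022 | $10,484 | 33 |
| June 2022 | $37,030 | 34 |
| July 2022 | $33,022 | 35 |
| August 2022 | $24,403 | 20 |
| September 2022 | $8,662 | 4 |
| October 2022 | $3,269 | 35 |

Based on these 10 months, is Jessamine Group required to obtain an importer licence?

Yes

Total declared import value: $12,365 + $23,402 + $23,298 + $26,246 + $10,484 + $37,030 + $33,022 + $24,403 + $8,662 + $3,269 = $202,181 (> $190,000).
Total number of consignments: 8 + 23 + 20 + 33 + 33 + 34 + 35 + 20 + 4 + 35 = 245 (> 220).
The test is 'and': both thresholds are exceeded.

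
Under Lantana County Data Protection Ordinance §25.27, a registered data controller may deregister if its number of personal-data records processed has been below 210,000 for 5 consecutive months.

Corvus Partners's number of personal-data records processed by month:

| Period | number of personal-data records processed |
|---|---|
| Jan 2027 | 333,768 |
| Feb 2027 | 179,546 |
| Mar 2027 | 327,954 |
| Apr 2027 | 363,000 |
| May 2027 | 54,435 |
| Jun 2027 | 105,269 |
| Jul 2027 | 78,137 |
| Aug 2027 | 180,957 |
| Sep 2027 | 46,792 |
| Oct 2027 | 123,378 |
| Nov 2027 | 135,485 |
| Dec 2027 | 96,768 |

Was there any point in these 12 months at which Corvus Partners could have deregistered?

Months below 210,000: Feb 2027, May 2027, Jun 2027, Jul 2027, Aug 2027, Sep 2027, Oct 2027, Nov 2027, Dec 2027.
Longest run of consecutive months below the threshold: 8.
8 ≥ 5, so Corvus Partners became eligible.

Yes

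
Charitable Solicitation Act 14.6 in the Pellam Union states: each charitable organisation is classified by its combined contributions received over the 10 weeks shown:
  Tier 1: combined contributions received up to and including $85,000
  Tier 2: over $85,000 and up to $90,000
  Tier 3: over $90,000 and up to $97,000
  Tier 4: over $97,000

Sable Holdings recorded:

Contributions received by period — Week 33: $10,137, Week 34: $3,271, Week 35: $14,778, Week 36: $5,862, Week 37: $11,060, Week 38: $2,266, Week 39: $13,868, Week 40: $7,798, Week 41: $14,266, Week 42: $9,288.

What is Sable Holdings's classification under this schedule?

Combined contributions received: $10,137 + $3,271 + $14,778 + $5,862 + $11,060 + $2,266 + $13,868 + $7,798 + $14,266 + $9,288 = $92,594.
$90,000 < $92,594 ≤ $97,000, so Tier 3 applies.

Tier 3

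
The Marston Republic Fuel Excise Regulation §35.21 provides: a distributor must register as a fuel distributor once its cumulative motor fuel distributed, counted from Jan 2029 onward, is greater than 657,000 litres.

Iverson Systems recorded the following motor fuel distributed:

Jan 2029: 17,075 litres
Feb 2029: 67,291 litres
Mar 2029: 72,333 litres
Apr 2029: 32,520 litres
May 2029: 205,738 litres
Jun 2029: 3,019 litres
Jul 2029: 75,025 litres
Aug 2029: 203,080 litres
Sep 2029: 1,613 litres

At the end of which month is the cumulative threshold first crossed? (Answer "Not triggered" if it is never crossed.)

Aug 2029

Through Jan 2029: 17,075 litres
Through Feb 2029: 84,366 litres
Through Mar 2029: 156,699 litres
Through Apr 2029: 189,219 litres
Through May 2029: 394,957 litres
Through Jun 2029: 397,976 litres
Through Jul 2029: 473,001 litres
Through Aug 2029: 676,081 litres ← exceeds threshold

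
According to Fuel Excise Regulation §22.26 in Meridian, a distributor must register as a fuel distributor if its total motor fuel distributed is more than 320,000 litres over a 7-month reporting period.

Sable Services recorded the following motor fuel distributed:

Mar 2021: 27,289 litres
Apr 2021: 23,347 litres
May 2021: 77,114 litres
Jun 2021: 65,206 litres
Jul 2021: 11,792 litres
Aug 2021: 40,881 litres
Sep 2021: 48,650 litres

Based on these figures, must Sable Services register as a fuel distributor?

No

Total motor fuel distributed: 27,289 litres + 23,347 litres + 77,114 litres + 65,206 litres + 11,792 litres + 40,881 litres + 48,650 litres = 294,279 litres.
294,279 litres ≤ 320,000 litres, so the threshold is not exceeded.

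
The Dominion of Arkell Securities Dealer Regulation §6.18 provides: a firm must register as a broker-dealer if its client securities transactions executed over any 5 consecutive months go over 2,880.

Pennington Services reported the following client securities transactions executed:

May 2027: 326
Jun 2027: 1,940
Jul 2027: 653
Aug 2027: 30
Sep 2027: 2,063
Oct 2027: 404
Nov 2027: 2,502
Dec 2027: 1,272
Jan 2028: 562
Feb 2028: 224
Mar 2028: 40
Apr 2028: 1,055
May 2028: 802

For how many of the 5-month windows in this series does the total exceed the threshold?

May 2027–Sep 2027: 326 + 1,940 + 653 + 30 + 2,063 = 5,012 (over)
Jun 2027–Oct 2027: 1,940 + 653 + 30 + 2,063 + 404 = 5,090 (over)
Jul 2027–Nov 2027: 653 + 30 + 2,063 + 404 + 2,502 = 5,652 (over)
Aug 2027–Dec 2027: 30 + 2,063 + 404 + 2,502 + 1,272 = 6,271 (over)
Sep 2027–Jan 2028: 2,063 + 404 + 2,502 + 1,272 + 562 = 6,803 (over)
Oct 2027–Feb 2028: 404 + 2,502 + 1,272 + 562 + 224 = 4,964 (over)
Nov 2027–Mar 2028: 2,502 + 1,272 + 562 + 224 + 40 = 4,600 (over)
Dec 2027–Apr 2028: 1,272 + 562 + 224 + 40 + 1,055 = 3,153 (over)
Jan 2028–May 2028: 562 + 224 + 40 + 1,055 + 802 = 2,683 (under)
8 windows exceed the threshold.

8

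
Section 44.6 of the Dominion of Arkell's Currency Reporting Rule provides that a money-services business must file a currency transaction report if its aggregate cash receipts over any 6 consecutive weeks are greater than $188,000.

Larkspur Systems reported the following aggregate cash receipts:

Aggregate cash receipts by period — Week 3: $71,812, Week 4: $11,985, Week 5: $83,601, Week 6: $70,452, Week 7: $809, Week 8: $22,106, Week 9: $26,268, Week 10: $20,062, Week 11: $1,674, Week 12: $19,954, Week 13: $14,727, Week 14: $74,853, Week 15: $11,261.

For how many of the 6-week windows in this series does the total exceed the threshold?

3

Week 3–Week 8: $71,812 + $11,985 + $83,601 + $70,452 + $809 + $22,106 = $260,765 (over)
Week 4–Week 9: $11,985 + $83,601 + $70,452 + $809 + $22,106 + $26,268 = $215,221 (over)
Week 5–Week 10: $83,601 + $70,452 + $809 + $22,106 + $26,268 + $20,062 = $223,298 (over)
Week 6–Week 11: $70,452 + $809 + $22,106 + $26,268 + $20,062 + $1,674 = $141,371 (under)
Week 7–Week 12: $809 + $22,106 + $26,268 + $20,062 + $1,674 + $19,954 = $90,873 (under)
Week 8–Week 13: $22,106 + $26,268 + $20,062 + $1,674 + $19,954 + $14,727 = $104,791 (under)
Week 9–Week 14: $26,268 + $20,062 + $1,674 + $19,954 + $14,727 + $74,853 = $157,538 (under)
Week 10–Week 15: $20,062 + $1,674 + $19,954 + $14,727 + $74,853 + $11,261 = $142,531 (under)
3 windows exceed the threshold.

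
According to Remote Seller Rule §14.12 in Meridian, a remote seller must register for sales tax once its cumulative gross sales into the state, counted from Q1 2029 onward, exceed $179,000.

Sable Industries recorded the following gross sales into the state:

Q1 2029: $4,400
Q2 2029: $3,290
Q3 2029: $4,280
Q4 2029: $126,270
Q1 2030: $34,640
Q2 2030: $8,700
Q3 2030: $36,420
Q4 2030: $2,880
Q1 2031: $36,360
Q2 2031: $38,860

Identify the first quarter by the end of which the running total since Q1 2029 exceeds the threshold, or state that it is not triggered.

Q2 2030

Through Q1 2029: $4,400
Through Q2 2029: $7,690
Through Q3 2029: $11,970
Through Q4 2029: $138,240
Through Q1 2030: $172,880
Through Q2 2030: $181,580 ← exceeds threshold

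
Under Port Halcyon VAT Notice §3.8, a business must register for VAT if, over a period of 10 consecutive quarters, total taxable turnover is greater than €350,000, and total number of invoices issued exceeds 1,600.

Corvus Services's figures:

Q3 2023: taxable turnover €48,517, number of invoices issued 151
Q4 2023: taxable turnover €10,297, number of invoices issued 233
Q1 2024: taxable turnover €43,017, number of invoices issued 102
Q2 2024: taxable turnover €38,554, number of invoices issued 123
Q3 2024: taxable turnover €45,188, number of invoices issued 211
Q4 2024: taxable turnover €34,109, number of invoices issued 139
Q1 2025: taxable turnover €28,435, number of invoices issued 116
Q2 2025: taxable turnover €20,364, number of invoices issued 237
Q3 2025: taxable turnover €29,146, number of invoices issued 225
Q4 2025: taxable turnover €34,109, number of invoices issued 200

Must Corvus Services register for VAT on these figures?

No

Total taxable turnover: €48,517 + €10,297 + €43,017 + €38,554 + €45,188 + €34,109 + €28,435 + €20,364 + €29,146 + €34,109 = €331,736 (≤ €350,000).
Total number of invoices issued: 151 + 233 + 102 + 123 + 211 + 139 + 116 + 237 + 225 + 200 = 1,737 (> 1,600).
The test is 'and': the rule requires both, and at least one is not exceeded.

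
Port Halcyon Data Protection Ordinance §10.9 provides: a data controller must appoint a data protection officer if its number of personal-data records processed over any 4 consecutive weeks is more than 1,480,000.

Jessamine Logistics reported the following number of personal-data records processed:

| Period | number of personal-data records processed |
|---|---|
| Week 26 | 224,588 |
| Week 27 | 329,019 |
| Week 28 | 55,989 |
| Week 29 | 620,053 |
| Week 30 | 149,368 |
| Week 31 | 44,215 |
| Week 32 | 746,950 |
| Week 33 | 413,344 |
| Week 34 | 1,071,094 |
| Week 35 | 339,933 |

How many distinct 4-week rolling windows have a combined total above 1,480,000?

3

Week 26–Week 29: 224,588 + 329,019 + 55,989 + 620,053 = 1,229,649 (under)
Week 27–Week 30: 329,019 + 55,989 + 620,053 + 149,368 = 1,154,429 (under)
Week 28–Week 31: 55,989 + 620,053 + 149,368 + 44,215 = 869,625 (under)
Week 29–Week 32: 620,053 + 149,368 + 44,215 + 746,950 = 1,560,586 (over)
Week 30–Week 33: 149,368 + 44,215 + 746,950 + 413,344 = 1,353,877 (under)
Week 31–Week 34: 44,215 + 746,950 + 413,344 + 1,071,094 = 2,275,603 (over)
Week 32–Week 35: 746,950 + 413,344 + 1,071,094 + 339,933 = 2,571,321 (over)
3 windows exceed the threshold.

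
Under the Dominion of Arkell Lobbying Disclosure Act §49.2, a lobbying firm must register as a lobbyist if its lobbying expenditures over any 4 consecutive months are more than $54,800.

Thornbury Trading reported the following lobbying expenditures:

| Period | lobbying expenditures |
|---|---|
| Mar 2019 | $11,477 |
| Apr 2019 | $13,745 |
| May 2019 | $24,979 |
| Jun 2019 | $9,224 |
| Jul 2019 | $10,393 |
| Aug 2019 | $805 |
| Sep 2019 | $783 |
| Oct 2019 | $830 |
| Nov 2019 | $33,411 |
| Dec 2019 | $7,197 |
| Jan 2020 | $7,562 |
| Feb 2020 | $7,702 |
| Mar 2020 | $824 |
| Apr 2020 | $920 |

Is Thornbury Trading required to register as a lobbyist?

Yes

Mar 2019–Jun 2019: $11,477 + $13,745 + $24,979 + $9,224 = $59,425 (over)
Apr 2019–Jul 2019: $13,745 + $24,979 + $9,224 + $10,393 = $58,341 (over)
May 2019–Aug 2019: $24,979 + $9,224 + $10,393 + $805 = $45,401 (under)
Jun 2019–Sep 2019: $9,224 + $10,393 + $805 + $783 = $21,205 (under)
Jul 2019–Oct 2019: $10,393 + $805 + $783 + $830 = $12,811 (under)
Aug 2019–Nov 2019: $805 + $783 + $830 + $33,411 = $35,829 (under)
Sep 2019–Dec 2019: $783 + $830 + $33,411 + $7,197 = $42,221 (under)
Oct 2019–Jan 2020: $830 + $33,411 + $7,197 + $7,562 = $49,000 (under)
Nov 2019–Feb 2020: $33,411 + $7,197 + $7,562 + $7,702 = $55,872 (over)
Dec 2019–Mar 2020: $7,197 + $7,562 + $7,702 + $824 = $23,285 (under)
Jan 2020–Apr 2020: $7,562 + $7,702 + $824 + $920 = $17,008 (under)
At least one window exceeds $54,800.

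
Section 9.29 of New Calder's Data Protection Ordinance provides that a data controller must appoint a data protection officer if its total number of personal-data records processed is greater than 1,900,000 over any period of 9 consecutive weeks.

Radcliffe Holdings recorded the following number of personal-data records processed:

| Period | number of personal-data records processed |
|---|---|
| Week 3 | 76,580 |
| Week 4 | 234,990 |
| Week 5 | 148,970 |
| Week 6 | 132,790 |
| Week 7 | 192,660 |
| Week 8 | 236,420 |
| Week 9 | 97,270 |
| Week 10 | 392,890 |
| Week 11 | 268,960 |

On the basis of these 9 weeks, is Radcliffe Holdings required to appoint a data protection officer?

No

Total number of personal-data records processed: 76,580 + 234,990 + 148,970 + 132,790 + 192,660 + 236,420 + 97,270 + 392,890 + 268,960 = 1,781,530.
1,781,530 ≤ 1,900,000, so the threshold is not exceeded.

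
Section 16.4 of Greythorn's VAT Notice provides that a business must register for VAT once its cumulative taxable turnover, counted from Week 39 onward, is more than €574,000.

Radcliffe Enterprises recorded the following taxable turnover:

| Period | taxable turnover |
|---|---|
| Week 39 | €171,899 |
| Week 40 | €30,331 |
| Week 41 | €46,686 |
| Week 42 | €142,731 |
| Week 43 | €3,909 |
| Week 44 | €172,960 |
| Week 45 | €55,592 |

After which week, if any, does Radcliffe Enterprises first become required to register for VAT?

Week 45

Through Week 39: €171,899
Through Week 40: €202,230
Through Week 41: €248,916
Through Week 42: €391,647
Through Week 43: €395,556
Through Week 44: €568,516
Through Week 45: €624,108 ← exceeds threshold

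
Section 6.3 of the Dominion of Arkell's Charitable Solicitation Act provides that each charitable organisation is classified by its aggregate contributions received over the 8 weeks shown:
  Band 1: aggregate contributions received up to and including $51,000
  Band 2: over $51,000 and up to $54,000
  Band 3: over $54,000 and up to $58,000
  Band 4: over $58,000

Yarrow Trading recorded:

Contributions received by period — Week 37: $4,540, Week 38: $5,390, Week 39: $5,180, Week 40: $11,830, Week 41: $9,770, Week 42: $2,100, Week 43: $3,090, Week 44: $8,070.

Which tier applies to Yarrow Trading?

Aggregate contributions received: $4,540 + $5,390 + $5,180 + $11,830 + $9,770 + $2,100 + $3,090 + $8,070 = $49,970.
$49,970 ≤ $51,000, so Band 1 applies.

Band 1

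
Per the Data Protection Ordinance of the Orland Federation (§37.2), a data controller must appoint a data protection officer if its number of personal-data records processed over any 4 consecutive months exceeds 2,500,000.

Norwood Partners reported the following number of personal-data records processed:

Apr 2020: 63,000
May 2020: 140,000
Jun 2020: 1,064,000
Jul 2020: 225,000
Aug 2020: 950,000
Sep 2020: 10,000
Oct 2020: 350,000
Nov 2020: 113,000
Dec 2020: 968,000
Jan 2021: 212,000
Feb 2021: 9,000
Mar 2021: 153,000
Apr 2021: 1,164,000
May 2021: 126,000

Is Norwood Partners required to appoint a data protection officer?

Apr 2020–Jul 2020: 63,000 + 140,000 + 1,064,000 + 225,000 = 1,492,000 (under)
May 2020–Aug 2020: 140,000 + 1,064,000 + 225,000 + 950,000 = 2,379,000 (under)
Jun 2020–Sep 2020: 1,064,000 + 225,000 + 950,000 + 10,000 = 2,249,000 (under)
Jul 2020–Oct 2020: 225,000 + 950,000 + 10,000 + 350,000 = 1,535,000 (under)
Aug 2020–Nov 2020: 950,000 + 10,000 + 350,000 + 113,000 = 1,423,000 (under)
Sep 2020–Dec 2020: 10,000 + 350,000 + 113,000 + 968,000 = 1,441,000 (under)
Oct 2020–Jan 2021: 350,000 + 113,000 + 968,000 + 212,000 = 1,643,000 (under)
Nov 2020–Feb 2021: 113,000 + 968,000 + 212,000 + 9,000 = 1,302,000 (under)
Dec 2020–Mar 2021: 968,000 + 212,000 + 9,000 + 153,000 = 1,342,000 (under)
Jan 2021–Apr 2021: 212,000 + 9,000 + 153,000 + 1,164,000 = 1,538,000 (under)
Feb 2021–May 2021: 9,000 + 153,000 + 1,164,000 + 126,000 = 1,452,000 (under)
No window exceeds 2,500,000.

No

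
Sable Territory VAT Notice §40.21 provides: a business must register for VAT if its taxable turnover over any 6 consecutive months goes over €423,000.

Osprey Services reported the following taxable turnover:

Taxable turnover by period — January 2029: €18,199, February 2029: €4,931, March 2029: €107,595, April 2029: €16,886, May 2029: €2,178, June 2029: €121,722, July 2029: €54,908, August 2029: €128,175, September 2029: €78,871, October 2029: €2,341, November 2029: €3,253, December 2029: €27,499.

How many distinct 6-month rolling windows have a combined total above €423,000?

1

January 2029–June 2029: €18,199 + €4,931 + €107,595 + €16,886 + €2,178 + €121,722 = €271,511 (under)
February 2029–July 2029: €4,931 + €107,595 + €16,886 + €2,178 + €121,722 + €54,908 = €308,220 (under)
March 2029–August 2029: €107,595 + €16,886 + €2,178 + €121,722 + €54,908 + €128,175 = €431,464 (over)
April 2029–September 2029: €16,886 + €2,178 + €121,722 + €54,908 + €128,175 + €78,871 = €402,740 (under)
May 2029–October 2029: €2,178 + €121,722 + €54,908 + €128,175 + €78,871 + €2,341 = €388,195 (under)
June 2029–November 2029: €121,722 + €54,908 + €128,175 + €78,871 + €2,341 + €3,253 = €389,270 (under)
July 2029–December 2029: €54,908 + €128,175 + €78,871 + €2,341 + €3,253 + €27,499 = €295,047 (under)
1 window exceeds the threshold.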